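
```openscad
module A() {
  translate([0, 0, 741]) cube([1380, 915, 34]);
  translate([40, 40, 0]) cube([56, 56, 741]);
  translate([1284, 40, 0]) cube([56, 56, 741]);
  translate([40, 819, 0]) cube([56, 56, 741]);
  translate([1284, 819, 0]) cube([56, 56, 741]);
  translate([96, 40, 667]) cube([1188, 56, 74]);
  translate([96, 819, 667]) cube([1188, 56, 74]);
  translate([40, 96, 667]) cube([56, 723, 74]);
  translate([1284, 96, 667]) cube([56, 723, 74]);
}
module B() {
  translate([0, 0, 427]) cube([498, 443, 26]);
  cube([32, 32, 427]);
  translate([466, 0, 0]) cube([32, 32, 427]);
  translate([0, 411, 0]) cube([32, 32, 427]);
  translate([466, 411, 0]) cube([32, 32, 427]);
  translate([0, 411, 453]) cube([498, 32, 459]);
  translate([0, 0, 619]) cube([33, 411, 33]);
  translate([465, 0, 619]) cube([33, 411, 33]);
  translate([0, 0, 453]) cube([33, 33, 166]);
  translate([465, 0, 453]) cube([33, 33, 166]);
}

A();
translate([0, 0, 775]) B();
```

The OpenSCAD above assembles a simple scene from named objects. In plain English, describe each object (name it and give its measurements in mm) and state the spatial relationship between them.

A is a table: top 1380 mm (x) × 915 mm (y), 34 mm thick, upper face at z = 775 mm, on four 56×56 mm square legs, each inset 40 mm from the nearest pair of top edges, running from z = 0 to the bottom of the top. Four apron rails, 56 mm thick and 74 mm tall, run between adjacent legs with their top edges flush with the underside of the top and their outer faces flush with the legs' outer faces.

B is a chair: 498×443 mm seat, 26 mm thick, top at z = 453 mm, on four 32 mm square corner legs flush with the seat edges. A 32 mm thick backrest slab spans the full seat width, extending 459 mm above the seat top, its back face flush with the seat's +y edge. Two armrests of 33×33 mm section run along each side from the seat's front edge to the front of the backrest, top faces 199 mm above the seat top and outer faces flush with the seat's x-edges; a 33×33 mm post under the front of each armrest stands on the seat at the front corner.

The chair is on top of the table.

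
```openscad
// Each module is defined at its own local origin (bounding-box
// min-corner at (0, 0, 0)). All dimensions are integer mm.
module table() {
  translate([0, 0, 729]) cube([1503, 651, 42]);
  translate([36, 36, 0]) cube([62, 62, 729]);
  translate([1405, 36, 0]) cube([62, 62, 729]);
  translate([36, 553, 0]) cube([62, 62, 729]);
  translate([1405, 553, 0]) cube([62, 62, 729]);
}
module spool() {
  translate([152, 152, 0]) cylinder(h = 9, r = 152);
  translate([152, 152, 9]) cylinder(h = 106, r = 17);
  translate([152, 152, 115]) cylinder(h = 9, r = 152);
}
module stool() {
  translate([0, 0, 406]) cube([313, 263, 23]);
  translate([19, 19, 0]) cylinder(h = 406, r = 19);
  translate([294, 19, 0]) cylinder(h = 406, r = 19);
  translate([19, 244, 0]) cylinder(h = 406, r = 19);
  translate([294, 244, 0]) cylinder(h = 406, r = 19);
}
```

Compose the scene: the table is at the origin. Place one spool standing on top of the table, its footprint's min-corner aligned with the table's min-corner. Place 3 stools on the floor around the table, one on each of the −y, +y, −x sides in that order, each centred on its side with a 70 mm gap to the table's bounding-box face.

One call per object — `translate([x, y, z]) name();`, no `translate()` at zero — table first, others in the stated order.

table();
translate([0, 0, 771]) spool();
translate([595, -333, 0]) stool();
translate([595, 721, 0]) stool();
translate([-383, 194, 0]) stool();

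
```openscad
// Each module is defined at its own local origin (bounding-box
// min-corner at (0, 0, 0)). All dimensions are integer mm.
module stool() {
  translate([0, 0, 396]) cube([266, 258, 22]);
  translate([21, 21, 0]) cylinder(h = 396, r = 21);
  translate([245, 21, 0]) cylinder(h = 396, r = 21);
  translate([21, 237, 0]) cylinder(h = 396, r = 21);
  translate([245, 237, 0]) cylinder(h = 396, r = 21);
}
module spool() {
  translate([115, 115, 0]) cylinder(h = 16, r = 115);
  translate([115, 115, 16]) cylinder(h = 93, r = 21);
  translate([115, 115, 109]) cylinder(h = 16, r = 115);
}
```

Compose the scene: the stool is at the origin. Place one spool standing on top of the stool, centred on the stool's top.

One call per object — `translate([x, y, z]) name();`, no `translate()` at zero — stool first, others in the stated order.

stool();
translate([18, 14, 418]) spool();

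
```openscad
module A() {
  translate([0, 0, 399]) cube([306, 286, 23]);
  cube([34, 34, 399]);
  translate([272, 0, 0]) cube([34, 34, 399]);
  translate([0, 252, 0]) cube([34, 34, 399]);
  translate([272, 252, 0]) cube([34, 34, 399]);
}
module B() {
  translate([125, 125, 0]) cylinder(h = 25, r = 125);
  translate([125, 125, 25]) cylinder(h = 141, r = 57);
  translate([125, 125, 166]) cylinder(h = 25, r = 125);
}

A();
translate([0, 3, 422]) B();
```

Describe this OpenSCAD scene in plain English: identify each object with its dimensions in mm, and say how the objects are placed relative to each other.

A is a four-legged stool. The seat is 306×286 mm, 23 mm thick, top at z = 422 mm. It stands on four square legs, each 34×34 mm in cross-section, from z = 0 to the seat underside, each flush with a corner of the seat.

B is a spool: two coaxial disc flanges of radius 125 mm and thickness 25 mm, joined by a core cylinder of radius 57 mm and height 141 mm. The lower flange rests on z = 0 and the three cylinders share a vertical axis.

The spool is on top of the stool.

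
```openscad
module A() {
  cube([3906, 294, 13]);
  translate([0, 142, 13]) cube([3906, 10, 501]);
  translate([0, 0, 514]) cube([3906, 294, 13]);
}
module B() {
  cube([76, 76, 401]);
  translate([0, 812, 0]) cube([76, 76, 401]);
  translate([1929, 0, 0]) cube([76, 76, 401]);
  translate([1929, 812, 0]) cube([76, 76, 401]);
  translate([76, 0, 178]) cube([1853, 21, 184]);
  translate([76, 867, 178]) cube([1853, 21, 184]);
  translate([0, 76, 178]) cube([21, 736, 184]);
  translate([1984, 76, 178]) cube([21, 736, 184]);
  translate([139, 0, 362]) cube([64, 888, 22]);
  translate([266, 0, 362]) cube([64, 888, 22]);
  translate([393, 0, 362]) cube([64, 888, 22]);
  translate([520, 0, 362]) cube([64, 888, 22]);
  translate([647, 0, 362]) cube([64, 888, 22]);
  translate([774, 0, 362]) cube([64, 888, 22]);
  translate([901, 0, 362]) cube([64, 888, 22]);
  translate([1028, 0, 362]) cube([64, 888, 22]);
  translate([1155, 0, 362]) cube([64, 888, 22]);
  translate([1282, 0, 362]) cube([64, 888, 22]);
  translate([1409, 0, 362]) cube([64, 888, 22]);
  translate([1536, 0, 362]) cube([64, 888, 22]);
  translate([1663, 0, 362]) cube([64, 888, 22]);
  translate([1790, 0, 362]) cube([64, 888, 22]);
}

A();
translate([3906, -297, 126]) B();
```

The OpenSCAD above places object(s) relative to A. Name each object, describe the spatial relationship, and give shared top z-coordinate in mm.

A is an I-beam. B is a bed frame. The bed frame is beside the I-beam with their tops flush at z = 527. The shared top z-coordinate is 527 mm.

Both tops at z = 527 mm.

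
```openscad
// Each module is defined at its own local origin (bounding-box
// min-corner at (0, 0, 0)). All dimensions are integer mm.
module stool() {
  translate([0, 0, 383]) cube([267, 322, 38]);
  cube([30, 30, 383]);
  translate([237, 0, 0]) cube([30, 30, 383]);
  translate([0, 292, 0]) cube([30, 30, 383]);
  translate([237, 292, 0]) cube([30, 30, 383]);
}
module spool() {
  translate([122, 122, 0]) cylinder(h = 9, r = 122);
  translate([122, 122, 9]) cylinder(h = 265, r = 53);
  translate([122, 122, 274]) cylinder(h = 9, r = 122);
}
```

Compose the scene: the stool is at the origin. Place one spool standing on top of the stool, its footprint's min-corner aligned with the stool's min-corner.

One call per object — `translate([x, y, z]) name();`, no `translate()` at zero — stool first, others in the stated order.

stool();
translate([0, 0, 421]) spool();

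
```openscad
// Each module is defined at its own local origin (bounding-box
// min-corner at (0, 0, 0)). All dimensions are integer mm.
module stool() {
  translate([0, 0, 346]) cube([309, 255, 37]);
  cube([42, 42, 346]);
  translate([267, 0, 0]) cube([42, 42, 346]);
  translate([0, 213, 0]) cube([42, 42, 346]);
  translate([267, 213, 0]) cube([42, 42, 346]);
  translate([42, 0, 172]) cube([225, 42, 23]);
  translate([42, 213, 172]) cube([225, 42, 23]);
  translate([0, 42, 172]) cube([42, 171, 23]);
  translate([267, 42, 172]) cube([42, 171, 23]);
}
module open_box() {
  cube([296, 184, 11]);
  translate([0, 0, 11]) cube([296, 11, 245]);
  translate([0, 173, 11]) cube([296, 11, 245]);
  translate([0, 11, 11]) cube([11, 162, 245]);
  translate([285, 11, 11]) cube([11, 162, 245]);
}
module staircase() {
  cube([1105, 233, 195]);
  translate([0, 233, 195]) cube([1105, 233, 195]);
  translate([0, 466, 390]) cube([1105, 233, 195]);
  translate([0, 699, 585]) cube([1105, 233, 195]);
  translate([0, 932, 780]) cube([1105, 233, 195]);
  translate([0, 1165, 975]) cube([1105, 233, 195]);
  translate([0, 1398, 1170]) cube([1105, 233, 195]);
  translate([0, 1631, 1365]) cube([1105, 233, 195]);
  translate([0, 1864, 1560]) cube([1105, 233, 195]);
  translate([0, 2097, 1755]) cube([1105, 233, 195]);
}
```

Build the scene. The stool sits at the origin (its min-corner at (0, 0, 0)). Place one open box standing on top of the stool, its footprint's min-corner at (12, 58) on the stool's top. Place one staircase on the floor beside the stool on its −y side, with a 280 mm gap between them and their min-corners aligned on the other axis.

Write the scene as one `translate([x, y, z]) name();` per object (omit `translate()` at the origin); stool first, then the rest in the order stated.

stool();
translate([12, 58, 383]) open_box();
translate([0, -2610, 0]) staircase();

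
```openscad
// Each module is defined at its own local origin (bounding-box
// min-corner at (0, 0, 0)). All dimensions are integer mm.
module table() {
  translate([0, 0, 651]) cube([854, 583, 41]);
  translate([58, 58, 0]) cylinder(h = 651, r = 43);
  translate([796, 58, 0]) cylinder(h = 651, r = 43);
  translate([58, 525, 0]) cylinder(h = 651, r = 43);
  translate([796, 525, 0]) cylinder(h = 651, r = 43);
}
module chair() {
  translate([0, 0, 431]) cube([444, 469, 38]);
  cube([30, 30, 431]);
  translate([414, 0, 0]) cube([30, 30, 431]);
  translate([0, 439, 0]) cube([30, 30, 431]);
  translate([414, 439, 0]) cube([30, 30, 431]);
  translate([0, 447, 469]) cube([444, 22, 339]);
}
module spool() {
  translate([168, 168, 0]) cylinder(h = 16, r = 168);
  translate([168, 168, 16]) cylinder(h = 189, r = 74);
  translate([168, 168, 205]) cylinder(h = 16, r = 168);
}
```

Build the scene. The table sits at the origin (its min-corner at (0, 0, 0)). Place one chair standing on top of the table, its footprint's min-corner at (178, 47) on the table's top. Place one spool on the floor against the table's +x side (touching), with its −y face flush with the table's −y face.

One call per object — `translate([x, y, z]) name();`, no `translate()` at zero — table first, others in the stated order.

table();
translate([178, 47, 692]) chair();
translate([854, 0, 0]) spool();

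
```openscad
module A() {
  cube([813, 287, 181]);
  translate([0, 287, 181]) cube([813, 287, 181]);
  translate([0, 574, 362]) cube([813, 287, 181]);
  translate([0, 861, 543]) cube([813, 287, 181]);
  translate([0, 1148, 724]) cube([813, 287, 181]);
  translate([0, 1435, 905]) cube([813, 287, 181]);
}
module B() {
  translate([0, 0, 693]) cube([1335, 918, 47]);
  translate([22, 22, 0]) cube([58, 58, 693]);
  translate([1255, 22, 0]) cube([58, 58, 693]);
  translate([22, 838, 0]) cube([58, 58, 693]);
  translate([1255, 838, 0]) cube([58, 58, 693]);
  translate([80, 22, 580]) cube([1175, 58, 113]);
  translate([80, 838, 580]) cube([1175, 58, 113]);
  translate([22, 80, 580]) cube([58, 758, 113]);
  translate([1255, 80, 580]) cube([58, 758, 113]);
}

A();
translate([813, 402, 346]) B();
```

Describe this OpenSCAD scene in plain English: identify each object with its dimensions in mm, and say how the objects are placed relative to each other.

A is a run of 6 identical solid stair steps. Each tread is 813×287 mm and each step block is 181 mm high. Step 1 rests on the floor; step k is offset from step 1 by (k−1)×287 mm in y and (k−1)×181 mm in z.

B is a rectangular dining table. The top is 1335×918×47 mm with its upper surface at z = 740 mm. It stands on four 58×58 mm square legs, each inset 22 mm from the nearest pair of top edges, running from the floor to the underside of the top. Four apron rails, 58 mm thick and 113 mm tall, run between adjacent legs with their top edges flush with the underside of the top and their outer faces flush with the legs' outer faces.

The table is beside the staircase with their tops flush at z = 1086.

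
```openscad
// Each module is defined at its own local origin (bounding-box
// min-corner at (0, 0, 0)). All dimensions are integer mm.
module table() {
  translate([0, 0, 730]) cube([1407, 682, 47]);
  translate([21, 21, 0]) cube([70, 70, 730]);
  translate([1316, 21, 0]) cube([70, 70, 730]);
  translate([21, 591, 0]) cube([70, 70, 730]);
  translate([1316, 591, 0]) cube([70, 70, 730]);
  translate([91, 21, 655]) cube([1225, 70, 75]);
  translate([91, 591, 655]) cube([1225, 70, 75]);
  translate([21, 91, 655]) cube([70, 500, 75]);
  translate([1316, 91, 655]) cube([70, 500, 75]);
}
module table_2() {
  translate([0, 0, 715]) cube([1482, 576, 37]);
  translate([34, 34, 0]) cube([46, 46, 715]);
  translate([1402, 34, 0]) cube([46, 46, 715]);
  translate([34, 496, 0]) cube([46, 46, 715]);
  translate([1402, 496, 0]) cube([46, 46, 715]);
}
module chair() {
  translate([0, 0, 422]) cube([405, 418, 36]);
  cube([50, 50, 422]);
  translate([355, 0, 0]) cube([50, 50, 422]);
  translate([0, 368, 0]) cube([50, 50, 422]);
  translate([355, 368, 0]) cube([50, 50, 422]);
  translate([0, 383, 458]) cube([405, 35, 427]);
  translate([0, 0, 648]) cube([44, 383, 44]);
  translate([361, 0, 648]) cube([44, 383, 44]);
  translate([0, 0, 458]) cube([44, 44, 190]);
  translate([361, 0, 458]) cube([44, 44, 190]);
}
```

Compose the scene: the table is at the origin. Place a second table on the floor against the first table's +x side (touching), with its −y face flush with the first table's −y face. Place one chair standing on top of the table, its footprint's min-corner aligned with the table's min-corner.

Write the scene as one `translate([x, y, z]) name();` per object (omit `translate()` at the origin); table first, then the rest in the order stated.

table();
translate([1407, 0, 0]) table_2();
translate([0, 0, 777]) chair();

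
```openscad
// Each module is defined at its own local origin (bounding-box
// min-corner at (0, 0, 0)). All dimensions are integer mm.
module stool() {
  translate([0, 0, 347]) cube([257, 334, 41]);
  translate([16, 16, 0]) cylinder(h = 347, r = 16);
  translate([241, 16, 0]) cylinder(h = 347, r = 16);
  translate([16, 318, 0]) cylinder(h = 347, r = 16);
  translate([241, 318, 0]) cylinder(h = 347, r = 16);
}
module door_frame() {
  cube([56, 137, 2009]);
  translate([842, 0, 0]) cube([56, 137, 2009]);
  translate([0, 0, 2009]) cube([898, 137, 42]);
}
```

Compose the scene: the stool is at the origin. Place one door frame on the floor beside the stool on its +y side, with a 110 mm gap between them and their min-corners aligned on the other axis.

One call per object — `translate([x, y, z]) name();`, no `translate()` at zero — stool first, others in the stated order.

stool();
translate([0, 444, 0]) door_frame();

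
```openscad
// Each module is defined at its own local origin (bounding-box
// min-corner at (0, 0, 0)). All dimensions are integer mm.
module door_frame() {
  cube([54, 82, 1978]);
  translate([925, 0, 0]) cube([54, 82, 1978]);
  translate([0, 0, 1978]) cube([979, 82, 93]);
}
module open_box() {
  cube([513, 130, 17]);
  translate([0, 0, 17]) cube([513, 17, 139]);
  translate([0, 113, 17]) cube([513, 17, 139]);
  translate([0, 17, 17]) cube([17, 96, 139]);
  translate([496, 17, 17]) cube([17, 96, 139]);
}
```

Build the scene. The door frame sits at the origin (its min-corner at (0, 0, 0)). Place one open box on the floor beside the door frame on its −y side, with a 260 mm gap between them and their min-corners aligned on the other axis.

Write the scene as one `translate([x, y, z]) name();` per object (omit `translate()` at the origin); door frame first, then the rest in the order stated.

door_frame();
translate([0, -390, 0]) open_box();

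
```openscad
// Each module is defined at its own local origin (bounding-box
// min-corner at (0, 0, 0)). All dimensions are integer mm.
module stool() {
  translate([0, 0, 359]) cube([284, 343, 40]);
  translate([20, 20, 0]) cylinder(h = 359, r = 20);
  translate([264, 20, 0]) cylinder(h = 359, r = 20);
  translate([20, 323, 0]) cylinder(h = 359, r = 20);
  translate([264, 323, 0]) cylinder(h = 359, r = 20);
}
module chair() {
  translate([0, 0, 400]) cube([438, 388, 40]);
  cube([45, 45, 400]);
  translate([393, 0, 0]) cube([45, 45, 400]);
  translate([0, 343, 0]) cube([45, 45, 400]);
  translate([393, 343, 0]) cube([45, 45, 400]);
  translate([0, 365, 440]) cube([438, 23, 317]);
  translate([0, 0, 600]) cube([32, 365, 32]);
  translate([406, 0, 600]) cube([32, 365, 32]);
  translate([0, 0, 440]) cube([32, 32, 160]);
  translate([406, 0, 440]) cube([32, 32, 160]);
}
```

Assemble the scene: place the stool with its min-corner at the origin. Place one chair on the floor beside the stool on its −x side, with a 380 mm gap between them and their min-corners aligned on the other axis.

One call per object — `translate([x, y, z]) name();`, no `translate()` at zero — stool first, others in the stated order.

stool();
translate([-818, 0, 0]) chair();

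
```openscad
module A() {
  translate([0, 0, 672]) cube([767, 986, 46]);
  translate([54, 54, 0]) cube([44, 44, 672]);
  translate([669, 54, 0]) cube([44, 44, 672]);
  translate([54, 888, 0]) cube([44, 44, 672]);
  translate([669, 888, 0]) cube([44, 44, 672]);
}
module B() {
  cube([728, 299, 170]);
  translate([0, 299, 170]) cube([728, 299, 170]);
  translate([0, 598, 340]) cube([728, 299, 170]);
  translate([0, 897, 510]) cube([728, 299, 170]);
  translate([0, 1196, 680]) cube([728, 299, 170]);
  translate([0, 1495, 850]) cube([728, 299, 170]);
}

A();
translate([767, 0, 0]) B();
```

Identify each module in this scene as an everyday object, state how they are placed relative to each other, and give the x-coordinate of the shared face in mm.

A is a table. B is a staircase. The staircase is against the table's +x side, with their −y faces flush. The x-coordinate of the shared face is 767 mm.

The table's +x face and the staircase's −x face are both at x = 767 mm.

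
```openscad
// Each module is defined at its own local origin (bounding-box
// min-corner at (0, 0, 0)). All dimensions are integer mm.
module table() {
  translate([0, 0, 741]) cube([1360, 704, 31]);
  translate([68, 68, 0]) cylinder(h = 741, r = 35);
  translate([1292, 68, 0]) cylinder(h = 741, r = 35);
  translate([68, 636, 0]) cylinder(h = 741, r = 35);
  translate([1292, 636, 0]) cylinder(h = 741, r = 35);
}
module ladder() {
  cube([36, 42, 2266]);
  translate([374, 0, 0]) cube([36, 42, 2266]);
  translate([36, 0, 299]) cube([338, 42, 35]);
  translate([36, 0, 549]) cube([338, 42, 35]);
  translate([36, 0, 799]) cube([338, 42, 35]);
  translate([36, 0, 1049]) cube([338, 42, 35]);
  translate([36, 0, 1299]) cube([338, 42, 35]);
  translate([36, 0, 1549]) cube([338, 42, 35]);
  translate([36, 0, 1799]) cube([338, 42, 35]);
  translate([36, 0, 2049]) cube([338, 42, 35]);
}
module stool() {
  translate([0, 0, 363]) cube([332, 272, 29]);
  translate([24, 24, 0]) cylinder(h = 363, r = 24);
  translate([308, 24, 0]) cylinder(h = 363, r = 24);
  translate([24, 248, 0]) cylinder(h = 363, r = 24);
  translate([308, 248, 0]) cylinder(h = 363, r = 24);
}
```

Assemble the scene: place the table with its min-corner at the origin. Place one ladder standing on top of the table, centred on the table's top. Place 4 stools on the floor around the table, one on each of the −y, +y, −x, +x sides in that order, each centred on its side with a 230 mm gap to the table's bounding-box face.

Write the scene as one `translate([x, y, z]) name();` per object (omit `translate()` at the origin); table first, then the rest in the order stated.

table();
translate([475, 331, 772]) ladder();
translate([514, -502, 0]) stool();
translate([514, 934, 0]) stool();
translate([-562, 216, 0]) stool();
translate([1590, 216, 0]) stool();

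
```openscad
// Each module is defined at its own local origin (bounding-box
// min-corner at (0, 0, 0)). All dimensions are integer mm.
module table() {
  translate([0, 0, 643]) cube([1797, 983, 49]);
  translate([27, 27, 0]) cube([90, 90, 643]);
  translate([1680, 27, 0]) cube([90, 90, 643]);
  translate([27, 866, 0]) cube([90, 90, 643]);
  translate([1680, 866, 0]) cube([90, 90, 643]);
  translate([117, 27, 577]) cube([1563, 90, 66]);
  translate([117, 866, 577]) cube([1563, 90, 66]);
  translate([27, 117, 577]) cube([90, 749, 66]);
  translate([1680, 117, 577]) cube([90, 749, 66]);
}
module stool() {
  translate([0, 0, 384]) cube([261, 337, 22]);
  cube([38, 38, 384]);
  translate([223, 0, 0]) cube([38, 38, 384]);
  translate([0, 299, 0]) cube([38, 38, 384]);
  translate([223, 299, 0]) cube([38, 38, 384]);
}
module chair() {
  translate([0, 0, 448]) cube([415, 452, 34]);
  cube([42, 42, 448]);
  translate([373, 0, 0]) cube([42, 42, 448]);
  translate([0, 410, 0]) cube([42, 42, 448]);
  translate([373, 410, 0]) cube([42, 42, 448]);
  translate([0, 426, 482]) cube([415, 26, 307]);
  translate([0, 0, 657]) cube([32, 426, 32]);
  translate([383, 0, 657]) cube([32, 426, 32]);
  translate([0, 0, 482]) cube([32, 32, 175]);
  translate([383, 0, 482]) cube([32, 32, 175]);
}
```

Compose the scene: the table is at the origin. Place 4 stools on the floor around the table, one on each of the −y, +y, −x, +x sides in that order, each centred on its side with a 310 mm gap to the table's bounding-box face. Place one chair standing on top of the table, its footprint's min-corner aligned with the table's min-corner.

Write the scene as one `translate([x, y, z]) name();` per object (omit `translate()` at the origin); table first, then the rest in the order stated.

table();
translate([768, -647, 0]) stool();
translate([768, 1293, 0]) stool();
translate([-571, 323, 0]) stool();
translate([2107, 323, 0]) stool();
translate([0, 0, 692]) chair();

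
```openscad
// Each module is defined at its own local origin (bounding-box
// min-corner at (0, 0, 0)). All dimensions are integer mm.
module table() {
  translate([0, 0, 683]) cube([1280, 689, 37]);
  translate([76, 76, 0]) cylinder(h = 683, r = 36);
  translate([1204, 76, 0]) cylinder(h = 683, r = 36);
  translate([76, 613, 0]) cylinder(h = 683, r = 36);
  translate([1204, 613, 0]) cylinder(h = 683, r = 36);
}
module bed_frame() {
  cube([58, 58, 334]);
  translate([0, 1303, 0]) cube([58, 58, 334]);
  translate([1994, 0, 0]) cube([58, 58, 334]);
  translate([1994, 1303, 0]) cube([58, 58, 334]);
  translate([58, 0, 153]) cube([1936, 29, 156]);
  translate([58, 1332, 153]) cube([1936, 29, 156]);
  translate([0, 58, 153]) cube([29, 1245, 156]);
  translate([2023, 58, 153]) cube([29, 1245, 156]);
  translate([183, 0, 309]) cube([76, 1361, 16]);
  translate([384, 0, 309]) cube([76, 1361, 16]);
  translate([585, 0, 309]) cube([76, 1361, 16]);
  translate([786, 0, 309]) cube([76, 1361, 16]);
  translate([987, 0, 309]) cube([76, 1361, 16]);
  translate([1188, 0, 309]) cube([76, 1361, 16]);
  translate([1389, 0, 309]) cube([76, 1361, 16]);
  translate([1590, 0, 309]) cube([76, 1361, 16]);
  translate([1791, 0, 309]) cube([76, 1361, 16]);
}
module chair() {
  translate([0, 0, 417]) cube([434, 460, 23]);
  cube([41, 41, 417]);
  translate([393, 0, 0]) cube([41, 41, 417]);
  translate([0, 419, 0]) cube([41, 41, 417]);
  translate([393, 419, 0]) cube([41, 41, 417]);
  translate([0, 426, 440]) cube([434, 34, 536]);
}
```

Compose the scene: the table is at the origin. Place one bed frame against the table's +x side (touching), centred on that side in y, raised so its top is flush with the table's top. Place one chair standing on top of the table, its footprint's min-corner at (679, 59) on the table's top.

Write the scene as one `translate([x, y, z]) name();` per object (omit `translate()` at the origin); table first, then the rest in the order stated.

table();
translate([1280, -336, 386]) bed_frame();
translate([679, 59, 720]) chair();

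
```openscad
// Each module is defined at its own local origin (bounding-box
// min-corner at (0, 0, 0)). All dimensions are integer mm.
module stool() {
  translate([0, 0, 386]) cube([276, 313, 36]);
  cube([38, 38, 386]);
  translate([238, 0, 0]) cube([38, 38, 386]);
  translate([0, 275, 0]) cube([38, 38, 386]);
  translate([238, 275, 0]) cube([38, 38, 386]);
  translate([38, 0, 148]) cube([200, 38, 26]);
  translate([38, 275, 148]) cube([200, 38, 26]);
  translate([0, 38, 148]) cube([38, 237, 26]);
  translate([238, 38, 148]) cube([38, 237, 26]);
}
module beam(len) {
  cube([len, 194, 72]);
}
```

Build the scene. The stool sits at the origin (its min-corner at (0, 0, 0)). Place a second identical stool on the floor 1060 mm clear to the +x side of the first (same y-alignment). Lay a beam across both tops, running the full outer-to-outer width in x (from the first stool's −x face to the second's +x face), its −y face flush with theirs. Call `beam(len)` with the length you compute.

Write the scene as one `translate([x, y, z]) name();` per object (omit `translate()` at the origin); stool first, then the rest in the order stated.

stool();
translate([1336, 0, 0]) stool();
translate([0, 0, 422]) beam(1612);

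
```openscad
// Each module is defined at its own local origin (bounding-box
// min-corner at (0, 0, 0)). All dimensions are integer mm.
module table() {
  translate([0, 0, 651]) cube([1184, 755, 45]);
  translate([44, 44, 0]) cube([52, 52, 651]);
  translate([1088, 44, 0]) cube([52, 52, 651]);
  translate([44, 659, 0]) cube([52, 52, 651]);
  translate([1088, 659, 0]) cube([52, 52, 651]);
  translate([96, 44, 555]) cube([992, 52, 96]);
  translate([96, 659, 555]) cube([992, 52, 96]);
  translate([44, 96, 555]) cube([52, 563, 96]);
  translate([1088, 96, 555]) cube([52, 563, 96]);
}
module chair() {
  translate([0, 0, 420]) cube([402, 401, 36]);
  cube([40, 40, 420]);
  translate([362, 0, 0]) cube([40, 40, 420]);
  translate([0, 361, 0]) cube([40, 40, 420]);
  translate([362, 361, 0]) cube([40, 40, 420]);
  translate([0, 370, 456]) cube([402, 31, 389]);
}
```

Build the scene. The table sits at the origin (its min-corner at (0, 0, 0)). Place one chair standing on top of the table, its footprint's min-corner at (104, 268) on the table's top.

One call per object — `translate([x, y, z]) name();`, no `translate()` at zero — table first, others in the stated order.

table();
translate([104, 268, 696]) chair();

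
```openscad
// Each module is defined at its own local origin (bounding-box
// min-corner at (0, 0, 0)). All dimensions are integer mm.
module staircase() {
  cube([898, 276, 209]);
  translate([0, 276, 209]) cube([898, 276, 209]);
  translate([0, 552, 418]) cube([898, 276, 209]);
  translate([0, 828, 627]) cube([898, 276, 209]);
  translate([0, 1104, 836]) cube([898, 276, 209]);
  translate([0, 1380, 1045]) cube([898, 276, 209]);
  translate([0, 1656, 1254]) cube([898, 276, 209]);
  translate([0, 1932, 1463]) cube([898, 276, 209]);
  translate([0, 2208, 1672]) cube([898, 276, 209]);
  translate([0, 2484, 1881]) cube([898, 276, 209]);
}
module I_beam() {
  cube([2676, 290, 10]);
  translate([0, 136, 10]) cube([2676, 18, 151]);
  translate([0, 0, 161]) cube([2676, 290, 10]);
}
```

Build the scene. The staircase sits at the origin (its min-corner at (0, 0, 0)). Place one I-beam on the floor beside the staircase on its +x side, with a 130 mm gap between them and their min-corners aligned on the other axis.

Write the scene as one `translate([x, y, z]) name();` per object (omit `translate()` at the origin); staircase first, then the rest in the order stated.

staircase();
translate([1028, 0, 0]) I_beam();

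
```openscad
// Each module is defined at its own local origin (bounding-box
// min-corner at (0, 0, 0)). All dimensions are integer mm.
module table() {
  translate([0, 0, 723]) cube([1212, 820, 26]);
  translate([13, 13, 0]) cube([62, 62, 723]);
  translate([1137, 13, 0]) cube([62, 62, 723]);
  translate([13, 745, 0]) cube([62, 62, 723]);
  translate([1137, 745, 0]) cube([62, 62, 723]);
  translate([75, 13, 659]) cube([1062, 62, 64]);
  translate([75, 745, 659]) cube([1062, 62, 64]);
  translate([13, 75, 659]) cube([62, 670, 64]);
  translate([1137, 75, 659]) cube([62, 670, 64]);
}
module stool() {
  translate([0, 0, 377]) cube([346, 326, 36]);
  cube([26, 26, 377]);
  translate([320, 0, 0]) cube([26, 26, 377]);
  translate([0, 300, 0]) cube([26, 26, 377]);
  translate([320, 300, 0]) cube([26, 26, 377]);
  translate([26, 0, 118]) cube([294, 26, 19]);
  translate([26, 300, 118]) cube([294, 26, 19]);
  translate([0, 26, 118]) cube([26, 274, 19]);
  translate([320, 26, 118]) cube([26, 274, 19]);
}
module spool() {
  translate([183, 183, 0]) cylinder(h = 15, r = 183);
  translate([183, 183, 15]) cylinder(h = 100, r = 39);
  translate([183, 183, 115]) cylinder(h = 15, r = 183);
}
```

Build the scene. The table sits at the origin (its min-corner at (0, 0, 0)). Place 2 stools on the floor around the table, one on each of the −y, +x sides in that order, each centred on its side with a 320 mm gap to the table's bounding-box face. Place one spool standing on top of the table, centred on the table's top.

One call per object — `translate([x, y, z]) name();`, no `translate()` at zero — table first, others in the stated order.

table();
translate([433, -646, 0]) stool();
translate([1532, 247, 0]) stool();
translate([423, 227, 749]) spool();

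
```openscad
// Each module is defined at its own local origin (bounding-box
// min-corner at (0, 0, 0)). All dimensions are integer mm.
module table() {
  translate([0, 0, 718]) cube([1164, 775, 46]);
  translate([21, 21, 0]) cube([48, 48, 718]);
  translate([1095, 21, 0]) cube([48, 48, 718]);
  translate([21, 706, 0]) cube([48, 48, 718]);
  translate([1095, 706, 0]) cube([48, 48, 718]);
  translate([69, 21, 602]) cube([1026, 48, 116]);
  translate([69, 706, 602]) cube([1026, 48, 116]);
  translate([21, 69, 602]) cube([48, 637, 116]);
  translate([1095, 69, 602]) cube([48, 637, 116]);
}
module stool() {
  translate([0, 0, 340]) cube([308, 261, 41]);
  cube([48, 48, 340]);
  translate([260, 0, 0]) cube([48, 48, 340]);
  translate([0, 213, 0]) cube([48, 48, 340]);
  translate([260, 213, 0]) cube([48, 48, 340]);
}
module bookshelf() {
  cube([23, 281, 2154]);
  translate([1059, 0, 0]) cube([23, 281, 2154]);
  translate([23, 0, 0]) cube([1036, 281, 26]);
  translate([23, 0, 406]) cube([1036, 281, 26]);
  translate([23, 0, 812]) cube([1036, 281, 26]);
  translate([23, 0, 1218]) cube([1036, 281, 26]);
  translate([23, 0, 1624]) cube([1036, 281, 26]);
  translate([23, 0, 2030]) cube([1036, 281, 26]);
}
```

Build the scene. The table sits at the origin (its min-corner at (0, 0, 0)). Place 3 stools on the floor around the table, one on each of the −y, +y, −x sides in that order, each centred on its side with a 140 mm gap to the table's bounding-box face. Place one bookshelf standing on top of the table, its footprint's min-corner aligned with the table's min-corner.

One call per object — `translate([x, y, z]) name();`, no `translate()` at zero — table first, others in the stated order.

table();
translate([428, -401, 0]) stool();
translate([428, 915, 0]) stool();
translate([-448, 257, 0]) stool();
translate([0, 0, 764]) bookshelf();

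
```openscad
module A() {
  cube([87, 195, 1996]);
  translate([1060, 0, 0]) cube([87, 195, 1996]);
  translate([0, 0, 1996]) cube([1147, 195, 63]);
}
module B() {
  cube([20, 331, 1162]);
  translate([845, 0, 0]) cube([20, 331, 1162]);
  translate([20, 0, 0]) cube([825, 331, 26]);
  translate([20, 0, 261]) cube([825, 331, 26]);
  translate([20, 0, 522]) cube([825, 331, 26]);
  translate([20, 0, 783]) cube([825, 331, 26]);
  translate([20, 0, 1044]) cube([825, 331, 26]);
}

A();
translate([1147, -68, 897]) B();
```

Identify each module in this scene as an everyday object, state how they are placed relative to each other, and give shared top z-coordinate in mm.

Both tops at z = 2059 mm.

A is a door frame. B is a bookshelf. The bookshelf is beside the door frame with their tops flush at z = 2059. The shared top z-coordinate is 2059 mm.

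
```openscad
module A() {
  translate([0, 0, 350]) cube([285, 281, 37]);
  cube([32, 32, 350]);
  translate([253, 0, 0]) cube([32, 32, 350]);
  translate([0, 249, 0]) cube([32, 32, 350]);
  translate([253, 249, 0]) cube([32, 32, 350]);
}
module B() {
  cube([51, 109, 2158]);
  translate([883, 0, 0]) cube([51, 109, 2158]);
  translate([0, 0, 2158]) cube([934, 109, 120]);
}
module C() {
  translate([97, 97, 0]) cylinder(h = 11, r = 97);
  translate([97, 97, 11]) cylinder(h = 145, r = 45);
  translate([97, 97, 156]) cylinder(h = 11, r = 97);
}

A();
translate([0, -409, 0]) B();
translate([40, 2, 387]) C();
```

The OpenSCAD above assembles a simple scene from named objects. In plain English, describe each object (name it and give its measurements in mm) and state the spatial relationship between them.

A is a four-legged stool. The seat is a 285×281×37 mm slab whose top surface is at z = 387 mm; four square legs, each 32×32 mm in cross-section, run from the floor (z = 0) to the underside of the seat, each flush with a corner of the seat.

B is a door frame. The clear opening is 832 mm wide and 2158 mm high. Two 51 mm wide jambs, 109 mm deep, stand either side of the opening from the floor to the top of the opening. A 120 mm thick head sits across the top of both jambs, spanning the full outside width of the frame.

C is a spool: two coaxial disc flanges of radius 97 mm and thickness 11 mm, joined by a core cylinder of radius 45 mm and height 145 mm. The lower flange rests on z = 0 and the three cylinders share a vertical axis.

The door frame is on the floor beside the stool on its −y side. The spool is on top of the stool.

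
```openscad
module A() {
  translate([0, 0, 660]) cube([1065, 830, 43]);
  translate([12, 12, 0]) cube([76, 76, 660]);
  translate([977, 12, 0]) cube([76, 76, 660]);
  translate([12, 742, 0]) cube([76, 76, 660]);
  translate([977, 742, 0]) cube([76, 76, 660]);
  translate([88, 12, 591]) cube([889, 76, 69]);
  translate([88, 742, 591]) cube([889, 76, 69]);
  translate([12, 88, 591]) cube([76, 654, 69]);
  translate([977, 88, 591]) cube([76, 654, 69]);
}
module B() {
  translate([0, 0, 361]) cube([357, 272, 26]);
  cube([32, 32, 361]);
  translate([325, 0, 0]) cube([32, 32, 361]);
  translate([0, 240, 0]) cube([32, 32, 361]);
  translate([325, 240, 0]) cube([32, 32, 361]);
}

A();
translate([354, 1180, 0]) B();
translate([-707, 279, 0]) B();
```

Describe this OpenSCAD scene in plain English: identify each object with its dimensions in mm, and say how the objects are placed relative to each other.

A is a table with a 1065×830 mm rectangular top, 43 mm thick, top surface at z = 703 mm, supported by four 76×76 mm square legs, each inset 12 mm from the nearest pair of top edges, running from the floor. Four apron rails, 76 mm thick and 69 mm tall, run between adjacent legs with their top edges flush with the underside of the top and their outer faces flush with the legs' outer faces.

B is a simple wooden stool: a rectangular seat 357 mm (x) by 272 mm (y), 26 mm thick, top face at z = 387 mm, on four square legs, each 32×32 mm in cross-section. The legs rest on z = 0, each flush with a corner of the seat.

Two stools sit around the table at the +y, −x sides.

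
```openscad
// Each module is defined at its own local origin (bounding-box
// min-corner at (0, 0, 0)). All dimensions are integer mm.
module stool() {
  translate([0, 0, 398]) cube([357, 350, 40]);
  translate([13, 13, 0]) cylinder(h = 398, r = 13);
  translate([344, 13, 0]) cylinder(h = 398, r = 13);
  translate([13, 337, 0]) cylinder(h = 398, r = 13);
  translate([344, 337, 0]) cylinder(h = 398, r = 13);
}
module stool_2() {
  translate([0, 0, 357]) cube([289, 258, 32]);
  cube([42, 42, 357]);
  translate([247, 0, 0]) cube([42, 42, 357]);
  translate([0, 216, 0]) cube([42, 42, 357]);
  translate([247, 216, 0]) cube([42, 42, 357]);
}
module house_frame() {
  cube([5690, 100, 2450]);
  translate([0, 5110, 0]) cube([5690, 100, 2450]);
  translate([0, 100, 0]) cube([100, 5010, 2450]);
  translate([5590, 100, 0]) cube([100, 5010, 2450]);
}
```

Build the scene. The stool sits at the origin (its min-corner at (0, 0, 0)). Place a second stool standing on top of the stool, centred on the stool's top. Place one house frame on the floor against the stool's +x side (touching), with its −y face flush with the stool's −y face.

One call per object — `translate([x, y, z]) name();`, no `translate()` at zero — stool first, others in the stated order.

stool();
translate([34, 46, 438]) stool_2();
translate([357, 0, 0]) house_frame();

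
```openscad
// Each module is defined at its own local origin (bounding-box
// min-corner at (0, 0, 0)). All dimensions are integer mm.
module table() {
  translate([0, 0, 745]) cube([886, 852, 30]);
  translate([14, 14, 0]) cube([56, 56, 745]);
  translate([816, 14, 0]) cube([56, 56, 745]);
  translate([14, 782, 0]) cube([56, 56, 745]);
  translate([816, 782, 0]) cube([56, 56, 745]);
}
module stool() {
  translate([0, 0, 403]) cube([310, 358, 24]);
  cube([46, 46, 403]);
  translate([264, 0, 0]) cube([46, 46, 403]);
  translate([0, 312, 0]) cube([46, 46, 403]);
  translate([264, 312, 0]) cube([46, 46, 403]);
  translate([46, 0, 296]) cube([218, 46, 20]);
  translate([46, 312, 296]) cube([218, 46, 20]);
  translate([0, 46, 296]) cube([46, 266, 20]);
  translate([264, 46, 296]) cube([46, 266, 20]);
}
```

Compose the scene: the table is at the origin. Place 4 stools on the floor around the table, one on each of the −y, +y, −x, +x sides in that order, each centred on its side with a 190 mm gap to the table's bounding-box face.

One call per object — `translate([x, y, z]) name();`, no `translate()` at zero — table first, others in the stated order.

table();
translate([288, -548, 0]) stool();
translate([288, 1042, 0]) stool();
translate([-500, 247, 0]) stool();
translate([1076, 247, 0]) stool();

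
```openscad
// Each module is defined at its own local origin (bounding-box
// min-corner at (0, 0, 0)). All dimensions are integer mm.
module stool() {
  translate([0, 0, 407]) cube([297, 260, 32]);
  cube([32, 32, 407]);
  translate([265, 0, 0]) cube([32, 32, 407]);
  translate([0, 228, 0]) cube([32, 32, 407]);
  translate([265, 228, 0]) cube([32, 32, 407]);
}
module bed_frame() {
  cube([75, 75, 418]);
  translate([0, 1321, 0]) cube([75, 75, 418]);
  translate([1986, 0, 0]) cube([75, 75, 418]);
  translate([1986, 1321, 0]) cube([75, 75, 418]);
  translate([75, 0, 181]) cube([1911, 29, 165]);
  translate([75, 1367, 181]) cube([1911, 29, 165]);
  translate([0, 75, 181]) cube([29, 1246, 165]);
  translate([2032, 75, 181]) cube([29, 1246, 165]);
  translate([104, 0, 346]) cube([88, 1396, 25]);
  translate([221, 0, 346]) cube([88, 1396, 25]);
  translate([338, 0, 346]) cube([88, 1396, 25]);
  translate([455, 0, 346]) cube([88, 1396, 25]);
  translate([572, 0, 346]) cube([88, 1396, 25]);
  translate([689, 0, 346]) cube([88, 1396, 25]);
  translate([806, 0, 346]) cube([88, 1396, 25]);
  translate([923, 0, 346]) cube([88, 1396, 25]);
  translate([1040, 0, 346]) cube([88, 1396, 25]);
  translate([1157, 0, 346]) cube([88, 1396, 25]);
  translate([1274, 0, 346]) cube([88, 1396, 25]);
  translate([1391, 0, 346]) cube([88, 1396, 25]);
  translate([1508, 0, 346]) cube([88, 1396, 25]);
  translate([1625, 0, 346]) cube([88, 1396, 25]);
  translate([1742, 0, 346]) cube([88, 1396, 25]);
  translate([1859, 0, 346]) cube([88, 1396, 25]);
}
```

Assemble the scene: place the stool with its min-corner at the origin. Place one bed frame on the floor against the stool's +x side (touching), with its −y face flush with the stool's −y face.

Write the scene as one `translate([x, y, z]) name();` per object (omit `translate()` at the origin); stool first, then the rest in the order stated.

stool();
translate([297, 0, 0]) bed_frame();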